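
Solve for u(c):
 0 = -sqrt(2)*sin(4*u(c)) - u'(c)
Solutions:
 u(c) = -acos((-C1 - exp(8*sqrt(2)*c))/(C1 - exp(8*sqrt(2)*c)))/4 + pi/2
 u(c) = acos((-C1 - exp(8*sqrt(2)*c))/(C1 - exp(8*sqrt(2)*c)))/4


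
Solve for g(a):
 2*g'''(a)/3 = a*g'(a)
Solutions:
 g(a) = C1 + Integral(C2*airyai(2^(2/3)*3^(1/3)*a/2) + C3*airybi(2^(2/3)*3^(1/3)*a/2), a)


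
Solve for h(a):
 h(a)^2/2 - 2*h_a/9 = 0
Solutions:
 h(a) = -4/(C1 + 9*a)


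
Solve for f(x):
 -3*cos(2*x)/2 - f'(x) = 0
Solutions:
 f(x) = C1 - 3*sin(2*x)/4


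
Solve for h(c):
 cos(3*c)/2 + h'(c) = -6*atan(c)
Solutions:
 h(c) = C1 - 6*c*atan(c) + 3*log(c^2 + 1) - sin(3*c)/6


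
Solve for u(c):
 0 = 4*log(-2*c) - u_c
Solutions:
 u(c) = C1 + 4*c*log(-c) + 4*c*(-1 + log(2))


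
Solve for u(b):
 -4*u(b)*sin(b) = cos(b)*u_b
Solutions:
 u(b) = C1*cos(b)^4


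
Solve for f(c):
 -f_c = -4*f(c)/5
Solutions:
 f(c) = C1*exp(4*c/5)


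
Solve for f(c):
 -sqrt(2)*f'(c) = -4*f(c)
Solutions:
 f(c) = C1*exp(2*sqrt(2)*c)


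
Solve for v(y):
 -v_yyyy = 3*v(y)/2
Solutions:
 v(y) = (C1*sin(6^(1/4)*y/2) + C2*cos(6^(1/4)*y/2))*exp(-6^(1/4)*y/2) + (C3*sin(6^(1/4)*y/2) + C4*cos(6^(1/4)*y/2))*exp(6^(1/4)*y/2)


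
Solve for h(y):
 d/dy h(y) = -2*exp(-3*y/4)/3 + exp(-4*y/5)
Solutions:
 h(y) = C1 + 8*exp(-3*y/4)/9 - 5*exp(-4*y/5)/4


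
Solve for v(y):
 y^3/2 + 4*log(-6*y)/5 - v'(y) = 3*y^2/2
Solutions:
 v(y) = C1 + y^4/8 - y^3/2 + 4*y*log(-y)/5 + 4*y*(-1 + log(6))/5


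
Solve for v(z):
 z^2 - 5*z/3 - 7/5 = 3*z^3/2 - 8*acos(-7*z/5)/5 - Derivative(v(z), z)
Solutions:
 v(z) = C1 + 3*z^4/8 - z^3/3 + 5*z^2/6 - 8*z*acos(-7*z/5)/5 + 7*z/5 - 8*sqrt(25 - 49*z^2)/35


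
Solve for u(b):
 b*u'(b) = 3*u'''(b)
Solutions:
 u(b) = C1 + Integral(C2*airyai(3^(2/3)*b/3) + C3*airybi(3^(2/3)*b/3), b)


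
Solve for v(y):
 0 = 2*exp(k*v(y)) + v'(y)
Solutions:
 v(y) = Piecewise((log(1/(C1*k + 2*k*y))/k, Ne(k, 0)), (nan, True))
 v(y) = Piecewise((C1 - 2*y, Eq(k, 0)), (nan, True))


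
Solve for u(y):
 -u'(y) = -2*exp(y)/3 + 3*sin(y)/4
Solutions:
 u(y) = C1 + 2*exp(y)/3 + 3*cos(y)/4


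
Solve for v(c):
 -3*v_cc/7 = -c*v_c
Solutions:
 v(c) = C1 + C2*erfi(sqrt(42)*c/6)


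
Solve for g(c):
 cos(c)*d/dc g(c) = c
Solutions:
 g(c) = C1 + Integral(c/cos(c), c)


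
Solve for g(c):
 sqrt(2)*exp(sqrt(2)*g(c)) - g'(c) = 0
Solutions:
 g(c) = sqrt(2)*(2*log(-1/(C1 + sqrt(2)*c)) - log(2))/4


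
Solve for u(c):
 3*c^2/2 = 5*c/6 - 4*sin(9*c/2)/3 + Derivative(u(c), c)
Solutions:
 u(c) = C1 + c^3/2 - 5*c^2/12 - 8*cos(9*c/2)/27


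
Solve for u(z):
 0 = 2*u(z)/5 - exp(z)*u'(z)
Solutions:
 u(z) = C1*exp(-2*exp(-z)/5)


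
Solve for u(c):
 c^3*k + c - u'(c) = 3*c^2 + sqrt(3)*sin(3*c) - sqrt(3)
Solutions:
 u(c) = C1 + c^4*k/4 - c^3 + c^2/2 + sqrt(3)*c + sqrt(3)*cos(3*c)/3


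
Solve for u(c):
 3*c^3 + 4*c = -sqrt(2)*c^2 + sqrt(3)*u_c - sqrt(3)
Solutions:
 u(c) = C1 + sqrt(3)*c^4/4 + sqrt(6)*c^3/9 + 2*sqrt(3)*c^2/3 + c


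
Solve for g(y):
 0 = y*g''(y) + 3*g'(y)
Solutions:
 g(y) = C1 + C2/y^2


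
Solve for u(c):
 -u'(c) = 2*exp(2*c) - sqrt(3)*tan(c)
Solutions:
 u(c) = C1 - exp(2*c) - sqrt(3)*log(cos(c))


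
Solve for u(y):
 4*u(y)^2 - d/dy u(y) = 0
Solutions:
 u(y) = -1/(C1 + 4*y)


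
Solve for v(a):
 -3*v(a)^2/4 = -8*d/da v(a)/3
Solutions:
 v(a) = -32/(C1 + 9*a)


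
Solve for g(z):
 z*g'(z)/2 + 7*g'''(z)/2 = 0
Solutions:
 g(z) = C1 + Integral(C2*airyai(-7^(2/3)*z/7) + C3*airybi(-7^(2/3)*z/7), z)


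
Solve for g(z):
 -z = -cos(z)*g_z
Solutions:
 g(z) = C1 + Integral(z/cos(z), z)


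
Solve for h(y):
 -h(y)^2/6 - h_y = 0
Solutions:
 h(y) = 6/(C1 + y)


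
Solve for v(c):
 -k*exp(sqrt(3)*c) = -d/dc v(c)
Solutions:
 v(c) = C1 + sqrt(3)*k*exp(sqrt(3)*c)/3


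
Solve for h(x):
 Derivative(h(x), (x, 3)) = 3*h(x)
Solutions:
 h(x) = C3*exp(3^(1/3)*x) + (C1*sin(3^(5/6)*x/2) + C2*cos(3^(5/6)*x/2))*exp(-3^(1/3)*x/2)


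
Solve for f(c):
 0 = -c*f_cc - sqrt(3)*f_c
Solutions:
 f(c) = C1 + C2*c^(1 - sqrt(3))


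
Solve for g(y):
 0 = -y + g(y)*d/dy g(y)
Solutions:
 g(y) = -sqrt(C1 + y^2)
 g(y) = sqrt(C1 + y^2)


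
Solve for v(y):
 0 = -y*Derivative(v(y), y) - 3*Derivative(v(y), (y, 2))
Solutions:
 v(y) = C1 + C2*erf(sqrt(6)*y/6)


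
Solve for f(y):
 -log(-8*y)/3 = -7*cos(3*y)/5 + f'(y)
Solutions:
 f(y) = C1 - y*log(-y)/3 - y*log(2) + y/3 + 7*sin(3*y)/15


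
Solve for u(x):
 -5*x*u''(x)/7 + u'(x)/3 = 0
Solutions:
 u(x) = C1 + C2*x^(22/15)


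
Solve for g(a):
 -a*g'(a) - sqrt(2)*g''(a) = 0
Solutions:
 g(a) = C1 + C2*erf(2^(1/4)*a/2)


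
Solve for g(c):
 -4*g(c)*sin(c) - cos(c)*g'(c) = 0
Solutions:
 g(c) = C1*cos(c)^4


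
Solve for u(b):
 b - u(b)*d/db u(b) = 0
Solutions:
 u(b) = -sqrt(C1 + b^2)
 u(b) = sqrt(C1 + b^2)


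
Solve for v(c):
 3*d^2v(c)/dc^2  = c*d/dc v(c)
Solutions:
 v(c) = C1 + C2*erfi(sqrt(6)*c/6)


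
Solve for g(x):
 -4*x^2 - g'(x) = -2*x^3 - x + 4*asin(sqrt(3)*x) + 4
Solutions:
 g(x) = C1 + x^4/2 - 4*x^3/3 + x^2/2 - 4*x*asin(sqrt(3)*x) - 4*x - 4*sqrt(3)*sqrt(1 - 3*x^2)/3


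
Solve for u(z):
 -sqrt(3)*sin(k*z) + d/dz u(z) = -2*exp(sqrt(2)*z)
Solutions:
 u(z) = C1 - sqrt(2)*exp(sqrt(2)*z) - sqrt(3)*cos(k*z)/k


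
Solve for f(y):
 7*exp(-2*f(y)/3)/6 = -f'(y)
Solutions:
 f(y) = 3*log(-sqrt(C1 - 7*y)) - 3*log(3)
 f(y) = 3*log(C1 - 7*y)/2 - 3*log(3)


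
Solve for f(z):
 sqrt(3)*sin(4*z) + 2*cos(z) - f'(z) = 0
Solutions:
 f(z) = C1 + 2*sin(z) - sqrt(3)*cos(4*z)/4


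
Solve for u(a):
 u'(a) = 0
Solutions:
 u(a) = C1


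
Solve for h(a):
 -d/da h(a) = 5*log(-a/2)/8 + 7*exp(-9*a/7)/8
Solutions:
 h(a) = C1 - 5*a*log(-a)/8 + 5*a*(log(2) + 1)/8 + 49*exp(-9*a/7)/72


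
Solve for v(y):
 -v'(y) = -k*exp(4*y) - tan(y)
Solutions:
 v(y) = C1 + k*exp(4*y)/4 - log(cos(y))


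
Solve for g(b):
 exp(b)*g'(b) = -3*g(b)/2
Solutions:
 g(b) = C1*exp(3*exp(-b)/2)


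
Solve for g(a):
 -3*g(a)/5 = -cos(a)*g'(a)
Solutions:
 g(a) = C1*(sin(a) + 1)^(3/10)/(sin(a) - 1)^(3/10)


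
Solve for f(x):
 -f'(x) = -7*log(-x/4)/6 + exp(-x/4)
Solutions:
 f(x) = C1 + 7*x*log(-x)/6 + 7*x*(-2*log(2) - 1)/6 + 4*exp(-x/4)


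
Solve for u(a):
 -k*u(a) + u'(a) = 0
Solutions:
 u(a) = C1*exp(a*k)


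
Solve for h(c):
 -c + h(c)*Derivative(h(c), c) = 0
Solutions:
 h(c) = -sqrt(C1 + c^2)
 h(c) = sqrt(C1 + c^2)


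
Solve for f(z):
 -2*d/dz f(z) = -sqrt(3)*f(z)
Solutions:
 f(z) = C1*exp(sqrt(3)*z/2)


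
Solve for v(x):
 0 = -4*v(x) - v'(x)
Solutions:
 v(x) = C1*exp(-4*x)


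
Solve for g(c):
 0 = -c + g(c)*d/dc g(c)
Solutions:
 g(c) = -sqrt(C1 + c^2)
 g(c) = sqrt(C1 + c^2)


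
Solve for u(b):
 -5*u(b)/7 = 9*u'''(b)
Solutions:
 u(b) = C3*exp(-735^(1/3)*b/21) + (C1*sin(245^(1/3)*3^(5/6)*b/42) + C2*cos(245^(1/3)*3^(5/6)*b/42))*exp(735^(1/3)*b/42)


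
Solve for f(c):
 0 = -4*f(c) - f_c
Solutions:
 f(c) = C1*exp(-4*c)


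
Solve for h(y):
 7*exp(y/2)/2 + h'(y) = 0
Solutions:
 h(y) = C1 - 7*exp(y/2)


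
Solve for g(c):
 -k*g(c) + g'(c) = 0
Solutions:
 g(c) = C1*exp(c*k)


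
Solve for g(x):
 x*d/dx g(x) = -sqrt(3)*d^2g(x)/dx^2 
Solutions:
 g(x) = C1 + C2*erf(sqrt(2)*3^(3/4)*x/6)


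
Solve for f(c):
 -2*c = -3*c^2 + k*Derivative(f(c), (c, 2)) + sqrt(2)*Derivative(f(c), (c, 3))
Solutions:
 f(c) = C1 + C2*c + C3*exp(-sqrt(2)*c*k/2) + c^4/(4*k) + c^3*(-1/3 - sqrt(2)/k)/k + c^2*(sqrt(2) + 6/k)/k^2


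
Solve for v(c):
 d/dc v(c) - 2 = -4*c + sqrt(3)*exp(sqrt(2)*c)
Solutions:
 v(c) = C1 - 2*c^2 + 2*c + sqrt(6)*exp(sqrt(2)*c)/2


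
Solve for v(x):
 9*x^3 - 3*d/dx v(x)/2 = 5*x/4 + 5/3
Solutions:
 v(x) = C1 + 3*x^4/2 - 5*x^2/12 - 10*x/9


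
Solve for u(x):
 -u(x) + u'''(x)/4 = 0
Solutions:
 u(x) = C3*exp(2^(2/3)*x) + (C1*sin(2^(2/3)*sqrt(3)*x/2) + C2*cos(2^(2/3)*sqrt(3)*x/2))*exp(-2^(2/3)*x/2)


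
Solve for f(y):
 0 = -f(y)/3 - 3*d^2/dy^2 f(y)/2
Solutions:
 f(y) = C1*sin(sqrt(2)*y/3) + C2*cos(sqrt(2)*y/3)


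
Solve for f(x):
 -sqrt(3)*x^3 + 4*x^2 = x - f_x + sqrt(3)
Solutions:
 f(x) = C1 + sqrt(3)*x^4/4 - 4*x^3/3 + x^2/2 + sqrt(3)*x


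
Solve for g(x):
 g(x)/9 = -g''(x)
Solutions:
 g(x) = C1*sin(x/3) + C2*cos(x/3)


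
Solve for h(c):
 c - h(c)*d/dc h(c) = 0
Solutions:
 h(c) = -sqrt(C1 + c^2)
 h(c) = sqrt(C1 + c^2)


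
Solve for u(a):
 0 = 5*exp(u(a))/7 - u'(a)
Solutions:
 u(a) = log(-1/(C1 + 5*a)) + log(7)


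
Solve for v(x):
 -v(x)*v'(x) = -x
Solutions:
 v(x) = -sqrt(C1 + x^2)
 v(x) = sqrt(C1 + x^2)


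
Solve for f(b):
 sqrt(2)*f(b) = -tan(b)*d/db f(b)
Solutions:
 f(b) = C1/sin(b)^(sqrt(2))


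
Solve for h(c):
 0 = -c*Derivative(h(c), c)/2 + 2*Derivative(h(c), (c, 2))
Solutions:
 h(c) = C1 + C2*erfi(sqrt(2)*c/4)


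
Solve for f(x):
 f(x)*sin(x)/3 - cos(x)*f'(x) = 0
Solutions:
 f(x) = C1/cos(x)^(1/3)


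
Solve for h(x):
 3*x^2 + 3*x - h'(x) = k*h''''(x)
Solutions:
 h(x) = C1 + C2*exp(x*(-1/k)^(1/3)) + C3*exp(x*(-1/k)^(1/3)*(-1 + sqrt(3)*I)/2) + C4*exp(-x*(-1/k)^(1/3)*(1 + sqrt(3)*I)/2) + x^3 + 3*x^2/2


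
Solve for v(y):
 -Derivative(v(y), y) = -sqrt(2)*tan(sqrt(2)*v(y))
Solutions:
 v(y) = sqrt(2)*(pi - asin(C1*exp(2*y)))/2
 v(y) = sqrt(2)*asin(C1*exp(2*y))/2


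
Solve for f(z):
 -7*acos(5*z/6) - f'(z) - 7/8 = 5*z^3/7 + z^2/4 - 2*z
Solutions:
 f(z) = C1 - 5*z^4/28 - z^3/12 + z^2 - 7*z*acos(5*z/6) - 7*z/8 + 7*sqrt(36 - 25*z^2)/5


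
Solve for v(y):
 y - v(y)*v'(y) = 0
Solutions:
 v(y) = -sqrt(C1 + y^2)
 v(y) = sqrt(C1 + y^2)


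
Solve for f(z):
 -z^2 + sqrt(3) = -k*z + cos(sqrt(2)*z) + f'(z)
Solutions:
 f(z) = C1 + k*z^2/2 - z^3/3 + sqrt(3)*z - sqrt(2)*sin(sqrt(2)*z)/2


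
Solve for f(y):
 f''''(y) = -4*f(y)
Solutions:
 f(y) = (C1*sin(y) + C2*cos(y))*exp(-y) + (C3*sin(y) + C4*cos(y))*exp(y)


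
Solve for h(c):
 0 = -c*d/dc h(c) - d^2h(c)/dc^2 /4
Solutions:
 h(c) = C1 + C2*erf(sqrt(2)*c)


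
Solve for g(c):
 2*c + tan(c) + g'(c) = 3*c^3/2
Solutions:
 g(c) = C1 + 3*c^4/8 - c^2 + log(cos(c))


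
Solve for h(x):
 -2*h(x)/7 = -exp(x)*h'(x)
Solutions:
 h(x) = C1*exp(-2*exp(-x)/7)


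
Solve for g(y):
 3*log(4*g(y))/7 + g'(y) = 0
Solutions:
 7*Integral(1/(log(_y) + 2*log(2)), (_y, g(y)))/3 = C1 - y


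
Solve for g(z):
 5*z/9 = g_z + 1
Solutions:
 g(z) = C1 + 5*z^2/18 - z


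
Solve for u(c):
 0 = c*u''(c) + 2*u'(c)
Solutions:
 u(c) = C1 + C2/c


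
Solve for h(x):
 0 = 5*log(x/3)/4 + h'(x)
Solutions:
 h(x) = C1 - 5*x*log(x)/4 + 5*x/4 + 5*x*log(3)/4


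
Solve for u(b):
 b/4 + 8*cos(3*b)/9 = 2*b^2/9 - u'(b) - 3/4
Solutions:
 u(b) = C1 + 2*b^3/27 - b^2/8 - 3*b/4 - 8*sin(3*b)/27


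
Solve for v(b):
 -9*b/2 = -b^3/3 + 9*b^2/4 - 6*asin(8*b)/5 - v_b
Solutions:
 v(b) = C1 - b^4/12 + 3*b^3/4 + 9*b^2/4 - 6*b*asin(8*b)/5 - 3*sqrt(1 - 64*b^2)/20


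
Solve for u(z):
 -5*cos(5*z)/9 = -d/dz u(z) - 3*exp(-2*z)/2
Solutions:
 u(z) = C1 + sin(5*z)/9 + 3*exp(-2*z)/4


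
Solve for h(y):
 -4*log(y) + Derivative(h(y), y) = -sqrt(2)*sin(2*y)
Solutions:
 h(y) = C1 + 4*y*log(y) - 4*y + sqrt(2)*cos(2*y)/2


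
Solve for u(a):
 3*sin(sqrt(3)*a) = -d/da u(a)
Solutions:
 u(a) = C1 + sqrt(3)*cos(sqrt(3)*a)


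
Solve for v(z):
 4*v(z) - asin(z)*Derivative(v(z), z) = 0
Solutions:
 v(z) = C1*exp(4*Integral(1/asin(z), z))


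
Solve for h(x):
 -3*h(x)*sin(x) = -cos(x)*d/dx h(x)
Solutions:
 h(x) = C1/cos(x)^3


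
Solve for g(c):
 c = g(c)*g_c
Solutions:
 g(c) = -sqrt(C1 + c^2)
 g(c) = sqrt(C1 + c^2)


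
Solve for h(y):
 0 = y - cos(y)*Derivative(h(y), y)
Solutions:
 h(y) = C1 + Integral(y/cos(y), y)


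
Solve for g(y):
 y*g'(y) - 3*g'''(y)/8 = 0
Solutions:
 g(y) = C1 + Integral(C2*airyai(2*3^(2/3)*y/3) + C3*airybi(2*3^(2/3)*y/3), y)


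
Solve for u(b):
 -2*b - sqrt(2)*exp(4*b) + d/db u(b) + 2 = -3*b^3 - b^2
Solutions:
 u(b) = C1 - 3*b^4/4 - b^3/3 + b^2 - 2*b + sqrt(2)*exp(4*b)/4


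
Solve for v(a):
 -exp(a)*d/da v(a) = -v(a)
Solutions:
 v(a) = C1*exp(-exp(-a))


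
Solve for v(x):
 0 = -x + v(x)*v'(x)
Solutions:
 v(x) = -sqrt(C1 + x^2)
 v(x) = sqrt(C1 + x^2)


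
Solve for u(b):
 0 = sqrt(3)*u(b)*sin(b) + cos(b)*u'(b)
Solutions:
 u(b) = C1*cos(b)^(sqrt(3))


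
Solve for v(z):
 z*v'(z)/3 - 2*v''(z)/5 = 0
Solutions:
 v(z) = C1 + C2*erfi(sqrt(15)*z/6)


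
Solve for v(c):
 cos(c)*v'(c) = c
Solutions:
 v(c) = C1 + Integral(c/cos(c), c)


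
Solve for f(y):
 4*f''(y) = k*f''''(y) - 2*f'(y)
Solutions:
 f(y) = C1 + C2*exp(y*(3^(1/3)*(sqrt(3)*sqrt((27 - 64/k)/k^2) - 9/k)^(1/3)/6 - 3^(5/6)*I*(sqrt(3)*sqrt((27 - 64/k)/k^2) - 9/k)^(1/3)/6 - 8/(k*(-3^(1/3) + 3^(5/6)*I)*(sqrt(3)*sqrt((27 - 64/k)/k^2) - 9/k)^(1/3)))) + C3*exp(y*(3^(1/3)*(sqrt(3)*sqrt((27 - 64/k)/k^2) - 9/k)^(1/3)/6 + 3^(5/6)*I*(sqrt(3)*sqrt((27 - 64/k)/k^2) - 9/k)^(1/3)/6 + 8/(k*(3^(1/3) + 3^(5/6)*I)*(sqrt(3)*sqrt((27 - 64/k)/k^2) - 9/k)^(1/3)))) + C4*exp(-3^(1/3)*y*((sqrt(3)*sqrt((27 - 64/k)/k^2) - 9/k)^(1/3) + 4*3^(1/3)/(k*(sqrt(3)*sqrt((27 - 64/k)/k^2) - 9/k)^(1/3)))/3)


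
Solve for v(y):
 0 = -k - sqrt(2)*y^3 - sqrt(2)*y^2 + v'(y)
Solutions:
 v(y) = C1 + k*y + sqrt(2)*y^4/4 + sqrt(2)*y^3/3


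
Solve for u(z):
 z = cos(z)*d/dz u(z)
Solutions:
 u(z) = C1 + Integral(z/cos(z), z)


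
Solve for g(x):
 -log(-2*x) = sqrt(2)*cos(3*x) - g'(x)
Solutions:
 g(x) = C1 + x*log(-x) - x + x*log(2) + sqrt(2)*sin(3*x)/3


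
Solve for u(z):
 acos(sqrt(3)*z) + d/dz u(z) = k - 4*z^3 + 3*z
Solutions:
 u(z) = C1 + k*z - z^4 + 3*z^2/2 - z*acos(sqrt(3)*z) + sqrt(3)*sqrt(1 - 3*z^2)/3


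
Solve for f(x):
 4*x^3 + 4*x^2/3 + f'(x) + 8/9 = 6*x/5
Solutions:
 f(x) = C1 - x^4 - 4*x^3/9 + 3*x^2/5 - 8*x/9


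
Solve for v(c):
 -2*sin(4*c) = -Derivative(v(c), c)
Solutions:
 v(c) = C1 - cos(4*c)/2


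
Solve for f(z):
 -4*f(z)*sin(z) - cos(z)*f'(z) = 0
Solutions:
 f(z) = C1*cos(z)^4


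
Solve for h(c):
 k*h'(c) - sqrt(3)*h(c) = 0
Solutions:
 h(c) = C1*exp(sqrt(3)*c/k)


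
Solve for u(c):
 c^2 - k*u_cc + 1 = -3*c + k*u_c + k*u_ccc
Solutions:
 u(c) = C1 + c^3/(3*k) + c^2/(2*k) - 2*c/k + (C2*sin(sqrt(3)*c/2) + C3*cos(sqrt(3)*c/2))*exp(-c/2)


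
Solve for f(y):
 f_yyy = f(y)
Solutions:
 f(y) = C3*exp(y) + (C1*sin(sqrt(3)*y/2) + C2*cos(sqrt(3)*y/2))*exp(-y/2)


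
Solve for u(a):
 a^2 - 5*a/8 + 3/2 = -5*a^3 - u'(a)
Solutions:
 u(a) = C1 - 5*a^4/4 - a^3/3 + 5*a^2/16 - 3*a/2


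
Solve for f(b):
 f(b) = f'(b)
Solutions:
 f(b) = C1*exp(b)


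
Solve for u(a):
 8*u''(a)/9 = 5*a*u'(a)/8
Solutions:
 u(a) = C1 + C2*erfi(3*sqrt(10)*a/16)


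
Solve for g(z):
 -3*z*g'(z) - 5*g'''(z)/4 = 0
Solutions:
 g(z) = C1 + Integral(C2*airyai(-12^(1/3)*5^(2/3)*z/5) + C3*airybi(-12^(1/3)*5^(2/3)*z/5), z)


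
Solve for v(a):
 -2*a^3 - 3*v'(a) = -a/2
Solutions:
 v(a) = C1 - a^4/6 + a^2/12


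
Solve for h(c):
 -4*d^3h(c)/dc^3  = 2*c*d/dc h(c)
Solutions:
 h(c) = C1 + Integral(C2*airyai(-2^(2/3)*c/2) + C3*airybi(-2^(2/3)*c/2), c)


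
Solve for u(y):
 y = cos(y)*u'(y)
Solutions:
 u(y) = C1 + Integral(y/cos(y), y)


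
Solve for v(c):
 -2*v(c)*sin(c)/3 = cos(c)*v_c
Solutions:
 v(c) = C1*cos(c)^(2/3)


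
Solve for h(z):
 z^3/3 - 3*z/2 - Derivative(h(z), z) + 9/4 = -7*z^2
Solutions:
 h(z) = C1 + z^4/12 + 7*z^3/3 - 3*z^2/4 + 9*z/4


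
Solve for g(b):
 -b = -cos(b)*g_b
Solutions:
 g(b) = C1 + Integral(b/cos(b), b)


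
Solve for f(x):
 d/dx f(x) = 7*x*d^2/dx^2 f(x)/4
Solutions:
 f(x) = C1 + C2*x^(11/7)


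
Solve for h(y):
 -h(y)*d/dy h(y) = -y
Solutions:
 h(y) = -sqrt(C1 + y^2)
 h(y) = sqrt(C1 + y^2)


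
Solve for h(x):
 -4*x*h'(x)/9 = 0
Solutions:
 h(x) = C1


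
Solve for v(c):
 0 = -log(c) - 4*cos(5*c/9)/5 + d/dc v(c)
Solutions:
 v(c) = C1 + c*log(c) - c + 36*sin(5*c/9)/25


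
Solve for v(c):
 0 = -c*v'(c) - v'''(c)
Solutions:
 v(c) = C1 + Integral(C2*airyai(-c) + C3*airybi(-c), c)


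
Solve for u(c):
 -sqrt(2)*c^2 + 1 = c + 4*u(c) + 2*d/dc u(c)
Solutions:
 u(c) = C1*exp(-2*c) - sqrt(2)*c^2/4 - c/4 + sqrt(2)*c/4 - sqrt(2)/8 + 3/8


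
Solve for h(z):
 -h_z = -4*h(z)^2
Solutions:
 h(z) = -1/(C1 + 4*z)


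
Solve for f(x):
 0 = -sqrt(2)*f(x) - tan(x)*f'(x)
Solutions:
 f(x) = C1/sin(x)^(sqrt(2))


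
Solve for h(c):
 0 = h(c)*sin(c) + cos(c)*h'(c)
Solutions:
 h(c) = C1*cos(c)


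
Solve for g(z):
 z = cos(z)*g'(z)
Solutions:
 g(z) = C1 + Integral(z/cos(z), z)


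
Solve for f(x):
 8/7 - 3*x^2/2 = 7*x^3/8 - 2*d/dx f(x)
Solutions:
 f(x) = C1 + 7*x^4/64 + x^3/4 - 4*x/7


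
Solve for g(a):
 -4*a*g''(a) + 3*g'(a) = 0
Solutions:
 g(a) = C1 + C2*a^(7/4)


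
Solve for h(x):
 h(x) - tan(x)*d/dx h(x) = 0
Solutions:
 h(x) = C1*sin(x)


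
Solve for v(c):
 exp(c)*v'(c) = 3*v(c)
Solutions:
 v(c) = C1*exp(-3*exp(-c))


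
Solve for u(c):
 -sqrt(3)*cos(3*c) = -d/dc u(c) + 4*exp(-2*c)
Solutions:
 u(c) = C1 + sqrt(3)*sin(3*c)/3 - 2*exp(-2*c)


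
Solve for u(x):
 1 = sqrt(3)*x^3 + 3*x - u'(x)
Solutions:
 u(x) = C1 + sqrt(3)*x^4/4 + 3*x^2/2 - x


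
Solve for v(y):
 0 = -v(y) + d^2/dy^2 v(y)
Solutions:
 v(y) = C1*exp(-y) + C2*exp(y)


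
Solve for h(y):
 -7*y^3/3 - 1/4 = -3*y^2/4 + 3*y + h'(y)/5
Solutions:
 h(y) = C1 - 35*y^4/12 + 5*y^3/4 - 15*y^2/2 - 5*y/4


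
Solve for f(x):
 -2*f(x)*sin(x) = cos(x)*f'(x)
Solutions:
 f(x) = C1*cos(x)^2


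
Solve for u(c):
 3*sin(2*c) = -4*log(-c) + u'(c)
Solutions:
 u(c) = C1 + 4*c*log(-c) - 4*c - 3*cos(2*c)/2


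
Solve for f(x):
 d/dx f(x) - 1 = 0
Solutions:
 f(x) = C1 + x


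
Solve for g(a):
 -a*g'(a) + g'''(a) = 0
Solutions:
 g(a) = C1 + Integral(C2*airyai(a) + C3*airybi(a), a)


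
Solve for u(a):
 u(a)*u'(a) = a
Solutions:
 u(a) = -sqrt(C1 + a^2)
 u(a) = sqrt(C1 + a^2)


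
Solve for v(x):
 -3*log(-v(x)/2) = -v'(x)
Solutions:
 -Integral(1/(log(-_y) - log(2)), (_y, v(x)))/3 = C1 - x


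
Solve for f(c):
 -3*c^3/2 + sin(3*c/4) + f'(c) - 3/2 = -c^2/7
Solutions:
 f(c) = C1 + 3*c^4/8 - c^3/21 + 3*c/2 + 4*cos(3*c/4)/3


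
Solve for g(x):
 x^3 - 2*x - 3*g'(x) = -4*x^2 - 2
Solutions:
 g(x) = C1 + x^4/12 + 4*x^3/9 - x^2/3 + 2*x/3


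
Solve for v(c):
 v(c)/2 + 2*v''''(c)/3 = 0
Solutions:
 v(c) = (C1*sin(3^(1/4)*c/2) + C2*cos(3^(1/4)*c/2))*exp(-3^(1/4)*c/2) + (C3*sin(3^(1/4)*c/2) + C4*cos(3^(1/4)*c/2))*exp(3^(1/4)*c/2)


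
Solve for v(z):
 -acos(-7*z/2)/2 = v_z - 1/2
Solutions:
 v(z) = C1 - z*acos(-7*z/2)/2 + z/2 - sqrt(4 - 49*z^2)/14


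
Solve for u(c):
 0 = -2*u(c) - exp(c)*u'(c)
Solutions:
 u(c) = C1*exp(2*exp(-c))


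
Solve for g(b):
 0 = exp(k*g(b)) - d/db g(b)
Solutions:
 g(b) = Piecewise((log(-1/(C1*k + b*k))/k, Ne(k, 0)), (nan, True))
 g(b) = Piecewise((C1 + b, Eq(k, 0)), (nan, True))


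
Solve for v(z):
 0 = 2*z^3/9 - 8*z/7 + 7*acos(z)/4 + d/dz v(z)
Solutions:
 v(z) = C1 - z^4/18 + 4*z^2/7 - 7*z*acos(z)/4 + 7*sqrt(1 - z^2)/4


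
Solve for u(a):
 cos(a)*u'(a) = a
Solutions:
 u(a) = C1 + Integral(a/cos(a), a)


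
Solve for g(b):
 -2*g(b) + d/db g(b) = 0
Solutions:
 g(b) = C1*exp(2*b)


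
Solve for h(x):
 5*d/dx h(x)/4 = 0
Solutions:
 h(x) = C1


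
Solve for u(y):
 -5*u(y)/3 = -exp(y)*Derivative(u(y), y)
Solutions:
 u(y) = C1*exp(-5*exp(-y)/3)


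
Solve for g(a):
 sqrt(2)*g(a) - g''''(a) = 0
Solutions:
 g(a) = C1*exp(-2^(1/8)*a) + C2*exp(2^(1/8)*a) + C3*sin(2^(1/8)*a) + C4*cos(2^(1/8)*a)


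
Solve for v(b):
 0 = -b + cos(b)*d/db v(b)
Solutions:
 v(b) = C1 + Integral(b/cos(b), b)


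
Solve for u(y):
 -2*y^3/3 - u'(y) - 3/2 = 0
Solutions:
 u(y) = C1 - y^4/6 - 3*y/2


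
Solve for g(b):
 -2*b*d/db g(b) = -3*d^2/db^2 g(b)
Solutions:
 g(b) = C1 + C2*erfi(sqrt(3)*b/3)


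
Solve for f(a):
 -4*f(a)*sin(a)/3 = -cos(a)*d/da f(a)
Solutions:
 f(a) = C1/cos(a)^(4/3)


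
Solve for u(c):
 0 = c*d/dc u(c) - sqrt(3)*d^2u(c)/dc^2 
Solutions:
 u(c) = C1 + C2*erfi(sqrt(2)*3^(3/4)*c/6)


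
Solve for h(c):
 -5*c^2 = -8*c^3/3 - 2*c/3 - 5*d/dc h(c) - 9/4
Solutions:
 h(c) = C1 - 2*c^4/15 + c^3/3 - c^2/15 - 9*c/20


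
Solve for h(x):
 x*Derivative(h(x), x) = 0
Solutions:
 h(x) = C1


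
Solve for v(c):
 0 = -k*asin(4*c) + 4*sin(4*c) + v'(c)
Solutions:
 v(c) = C1 + k*(c*asin(4*c) + sqrt(1 - 16*c^2)/4) + cos(4*c)


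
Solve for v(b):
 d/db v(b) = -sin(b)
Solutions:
 v(b) = C1 + cos(b)


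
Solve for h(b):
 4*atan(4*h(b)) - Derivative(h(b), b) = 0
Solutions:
 Integral(1/atan(4*_y), (_y, h(b))) = C1 + 4*b


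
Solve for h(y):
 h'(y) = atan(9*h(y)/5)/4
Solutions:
 Integral(1/atan(9*_y/5), (_y, h(y))) = C1 + y/4


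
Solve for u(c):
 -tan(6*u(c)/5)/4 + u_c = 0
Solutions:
 u(c) = -5*asin(C1*exp(3*c/10))/6 + 5*pi/6
 u(c) = 5*asin(C1*exp(3*c/10))/6


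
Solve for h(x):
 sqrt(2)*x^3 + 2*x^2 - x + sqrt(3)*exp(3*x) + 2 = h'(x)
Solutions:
 h(x) = C1 + sqrt(2)*x^4/4 + 2*x^3/3 - x^2/2 + 2*x + sqrt(3)*exp(3*x)/3


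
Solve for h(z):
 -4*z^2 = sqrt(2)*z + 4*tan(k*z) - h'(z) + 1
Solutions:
 h(z) = C1 + 4*z^3/3 + sqrt(2)*z^2/2 + z + 4*Piecewise((-log(cos(k*z))/k, Ne(k, 0)), (0, True))


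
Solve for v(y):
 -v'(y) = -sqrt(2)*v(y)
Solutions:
 v(y) = C1*exp(sqrt(2)*y)


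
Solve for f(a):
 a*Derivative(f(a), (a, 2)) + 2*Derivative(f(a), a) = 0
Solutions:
 f(a) = C1 + C2/a


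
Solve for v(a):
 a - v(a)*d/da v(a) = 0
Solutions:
 v(a) = -sqrt(C1 + a^2)
 v(a) = sqrt(C1 + a^2)


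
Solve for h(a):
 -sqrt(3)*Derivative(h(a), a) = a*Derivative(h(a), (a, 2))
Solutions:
 h(a) = C1 + C2*a^(1 - sqrt(3))


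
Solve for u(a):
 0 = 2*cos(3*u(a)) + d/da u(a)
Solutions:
 u(a) = -asin((C1 + exp(12*a))/(C1 - exp(12*a)))/3 + pi/3
 u(a) = asin((C1 + exp(12*a))/(C1 - exp(12*a)))/3


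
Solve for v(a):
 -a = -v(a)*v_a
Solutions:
 v(a) = -sqrt(C1 + a^2)
 v(a) = sqrt(C1 + a^2)


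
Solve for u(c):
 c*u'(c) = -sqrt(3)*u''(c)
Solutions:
 u(c) = C1 + C2*erf(sqrt(2)*3^(3/4)*c/6)


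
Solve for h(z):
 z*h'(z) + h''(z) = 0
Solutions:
 h(z) = C1 + C2*erf(sqrt(2)*z/2)


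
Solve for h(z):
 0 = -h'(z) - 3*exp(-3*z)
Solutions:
 h(z) = C1 + exp(-3*z)


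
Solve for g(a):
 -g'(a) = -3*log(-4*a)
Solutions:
 g(a) = C1 + 3*a*log(-a) + 3*a*(-1 + 2*log(2))


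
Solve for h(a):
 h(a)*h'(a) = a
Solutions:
 h(a) = -sqrt(C1 + a^2)
 h(a) = sqrt(C1 + a^2)


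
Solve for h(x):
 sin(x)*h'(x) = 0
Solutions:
 h(x) = C1


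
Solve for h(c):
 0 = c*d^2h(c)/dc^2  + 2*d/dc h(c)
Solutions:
 h(c) = C1 + C2/c


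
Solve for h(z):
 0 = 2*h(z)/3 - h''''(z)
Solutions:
 h(z) = C1*exp(-2^(1/4)*3^(3/4)*z/3) + C2*exp(2^(1/4)*3^(3/4)*z/3) + C3*sin(2^(1/4)*3^(3/4)*z/3) + C4*cos(2^(1/4)*3^(3/4)*z/3)


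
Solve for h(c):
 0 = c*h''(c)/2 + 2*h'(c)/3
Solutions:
 h(c) = C1 + C2/c^(1/3)


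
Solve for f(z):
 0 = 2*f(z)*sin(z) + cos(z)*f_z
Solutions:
 f(z) = C1*cos(z)^2


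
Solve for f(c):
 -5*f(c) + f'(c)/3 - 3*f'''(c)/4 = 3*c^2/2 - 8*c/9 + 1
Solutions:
 f(c) = C1*exp(2^(1/3)*c*(2*2^(1/3)/(sqrt(163977)/9 + 45)^(1/3) + 3*(sqrt(163977)/9 + 45)^(1/3))/18)*sin(sqrt(3)*c*(-3*(2*sqrt(163977)/9 + 90)^(1/3) + 4/(2*sqrt(163977)/9 + 90)^(1/3))/18) + C2*exp(2^(1/3)*c*(2*2^(1/3)/(sqrt(163977)/9 + 45)^(1/3) + 3*(sqrt(163977)/9 + 45)^(1/3))/18)*cos(sqrt(3)*c*(-3*(2*sqrt(163977)/9 + 90)^(1/3) + 4/(2*sqrt(163977)/9 + 90)^(1/3))/18) + C3*exp(-2^(1/3)*c*(2*2^(1/3)/(sqrt(163977)/9 + 45)^(1/3) + 3*(sqrt(163977)/9 + 45)^(1/3))/9) - 3*c^2/10 + 31*c/225 - 644/3375


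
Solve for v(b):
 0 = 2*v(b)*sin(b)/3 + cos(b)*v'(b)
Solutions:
 v(b) = C1*cos(b)^(2/3)


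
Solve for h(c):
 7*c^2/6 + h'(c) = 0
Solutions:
 h(c) = C1 - 7*c^3/18


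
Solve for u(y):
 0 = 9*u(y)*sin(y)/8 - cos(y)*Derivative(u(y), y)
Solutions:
 u(y) = C1/cos(y)^(9/8)


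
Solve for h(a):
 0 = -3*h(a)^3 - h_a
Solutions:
 h(a) = -sqrt(2)*sqrt(-1/(C1 - 3*a))/2
 h(a) = sqrt(2)*sqrt(-1/(C1 - 3*a))/2


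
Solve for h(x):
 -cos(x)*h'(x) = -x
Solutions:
 h(x) = C1 + Integral(x/cos(x), x)


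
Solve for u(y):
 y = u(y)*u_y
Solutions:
 u(y) = -sqrt(C1 + y^2)
 u(y) = sqrt(C1 + y^2)


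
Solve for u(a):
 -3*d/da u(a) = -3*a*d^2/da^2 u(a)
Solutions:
 u(a) = C1 + C2*a^2


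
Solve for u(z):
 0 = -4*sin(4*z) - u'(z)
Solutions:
 u(z) = C1 + cos(4*z)


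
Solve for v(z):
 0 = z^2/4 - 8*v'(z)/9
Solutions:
 v(z) = C1 + 3*z^3/32


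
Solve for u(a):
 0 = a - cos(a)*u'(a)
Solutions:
 u(a) = C1 + Integral(a/cos(a), a)


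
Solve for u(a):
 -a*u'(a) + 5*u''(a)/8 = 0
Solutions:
 u(a) = C1 + C2*erfi(2*sqrt(5)*a/5)


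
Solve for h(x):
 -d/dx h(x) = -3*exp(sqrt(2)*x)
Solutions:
 h(x) = C1 + 3*sqrt(2)*exp(sqrt(2)*x)/2


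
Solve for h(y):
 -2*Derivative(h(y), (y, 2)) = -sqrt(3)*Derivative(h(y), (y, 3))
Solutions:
 h(y) = C1 + C2*y + C3*exp(2*sqrt(3)*y/3)


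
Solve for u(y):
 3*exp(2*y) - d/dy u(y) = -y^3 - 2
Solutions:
 u(y) = C1 + y^4/4 + 2*y + 3*exp(2*y)/2


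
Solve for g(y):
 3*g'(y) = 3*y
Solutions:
 g(y) = C1 + y^2/2


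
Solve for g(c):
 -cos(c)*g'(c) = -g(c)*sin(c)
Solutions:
 g(c) = C1/cos(c)


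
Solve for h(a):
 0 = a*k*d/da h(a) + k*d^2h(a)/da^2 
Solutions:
 h(a) = C1 + C2*erf(sqrt(2)*a/2)


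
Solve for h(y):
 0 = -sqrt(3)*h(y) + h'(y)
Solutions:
 h(y) = C1*exp(sqrt(3)*y)


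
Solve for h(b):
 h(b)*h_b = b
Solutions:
 h(b) = -sqrt(C1 + b^2)
 h(b) = sqrt(C1 + b^2)


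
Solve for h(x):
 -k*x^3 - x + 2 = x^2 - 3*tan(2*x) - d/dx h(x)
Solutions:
 h(x) = C1 + k*x^4/4 + x^3/3 + x^2/2 - 2*x + 3*log(cos(2*x))/2


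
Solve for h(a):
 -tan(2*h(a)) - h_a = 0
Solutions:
 h(a) = -asin(C1*exp(-2*a))/2 + pi/2
 h(a) = asin(C1*exp(-2*a))/2


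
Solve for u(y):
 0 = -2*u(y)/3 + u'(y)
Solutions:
 u(y) = C1*exp(2*y/3)


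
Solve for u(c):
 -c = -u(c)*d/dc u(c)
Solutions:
 u(c) = -sqrt(C1 + c^2)
 u(c) = sqrt(C1 + c^2)


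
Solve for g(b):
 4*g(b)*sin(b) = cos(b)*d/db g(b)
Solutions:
 g(b) = C1/cos(b)^4


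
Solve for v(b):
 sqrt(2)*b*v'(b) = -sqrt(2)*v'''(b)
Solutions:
 v(b) = C1 + Integral(C2*airyai(-b) + C3*airybi(-b), b)


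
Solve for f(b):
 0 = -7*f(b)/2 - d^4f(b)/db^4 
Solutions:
 f(b) = (C1*sin(14^(1/4)*b/2) + C2*cos(14^(1/4)*b/2))*exp(-14^(1/4)*b/2) + (C3*sin(14^(1/4)*b/2) + C4*cos(14^(1/4)*b/2))*exp(14^(1/4)*b/2)


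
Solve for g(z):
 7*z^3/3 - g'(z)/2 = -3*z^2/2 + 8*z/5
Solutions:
 g(z) = C1 + 7*z^4/6 + z^3 - 8*z^2/5


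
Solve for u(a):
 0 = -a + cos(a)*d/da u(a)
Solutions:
 u(a) = C1 + Integral(a/cos(a), a)


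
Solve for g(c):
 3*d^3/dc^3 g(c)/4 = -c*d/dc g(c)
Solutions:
 g(c) = C1 + Integral(C2*airyai(-6^(2/3)*c/3) + C3*airybi(-6^(2/3)*c/3), c)


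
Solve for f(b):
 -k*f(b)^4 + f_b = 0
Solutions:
 f(b) = (-1/(C1 + 3*b*k))^(1/3)
 f(b) = (-1/(C1 + b*k))^(1/3)*(-3^(2/3) - 3*3^(1/6)*I)/6
 f(b) = (-1/(C1 + b*k))^(1/3)*(-3^(2/3) + 3*3^(1/6)*I)/6


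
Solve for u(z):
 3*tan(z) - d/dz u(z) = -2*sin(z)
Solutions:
 u(z) = C1 - 3*log(cos(z)) - 2*cos(z)


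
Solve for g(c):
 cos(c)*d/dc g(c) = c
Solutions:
 g(c) = C1 + Integral(c/cos(c), c)


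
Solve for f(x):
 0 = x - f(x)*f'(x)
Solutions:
 f(x) = -sqrt(C1 + x^2)
 f(x) = sqrt(C1 + x^2)


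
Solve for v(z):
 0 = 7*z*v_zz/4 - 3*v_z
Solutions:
 v(z) = C1 + C2*z^(19/7)


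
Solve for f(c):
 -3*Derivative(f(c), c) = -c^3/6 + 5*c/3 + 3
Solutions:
 f(c) = C1 + c^4/72 - 5*c^2/18 - c


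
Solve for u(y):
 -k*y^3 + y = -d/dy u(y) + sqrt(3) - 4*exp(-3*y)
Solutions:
 u(y) = C1 + k*y^4/4 - y^2/2 + sqrt(3)*y + 4*exp(-3*y)/3


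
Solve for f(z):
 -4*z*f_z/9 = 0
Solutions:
 f(z) = C1


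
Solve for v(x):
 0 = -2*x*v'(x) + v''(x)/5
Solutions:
 v(x) = C1 + C2*erfi(sqrt(5)*x)


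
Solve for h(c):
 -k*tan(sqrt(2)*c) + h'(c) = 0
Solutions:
 h(c) = C1 - sqrt(2)*k*log(cos(sqrt(2)*c))/2


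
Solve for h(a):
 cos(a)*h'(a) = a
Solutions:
 h(a) = C1 + Integral(a/cos(a), a)


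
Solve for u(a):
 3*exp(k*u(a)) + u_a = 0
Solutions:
 u(a) = Piecewise((log(1/(C1*k + 3*a*k))/k, Ne(k, 0)), (nan, True))
 u(a) = Piecewise((C1 - 3*a, Eq(k, 0)), (nan, True))


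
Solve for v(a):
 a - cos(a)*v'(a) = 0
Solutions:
 v(a) = C1 + Integral(a/cos(a), a)


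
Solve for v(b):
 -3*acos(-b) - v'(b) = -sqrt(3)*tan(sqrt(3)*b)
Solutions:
 v(b) = C1 - 3*b*acos(-b) - 3*sqrt(1 - b^2) - log(cos(sqrt(3)*b))


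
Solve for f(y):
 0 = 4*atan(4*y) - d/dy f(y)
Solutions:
 f(y) = C1 + 4*y*atan(4*y) - log(16*y^2 + 1)/2


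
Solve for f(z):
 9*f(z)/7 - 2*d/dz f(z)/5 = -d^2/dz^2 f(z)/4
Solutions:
 f(z) = (C1*sin(2*sqrt(1379)*z/35) + C2*cos(2*sqrt(1379)*z/35))*exp(4*z/5)


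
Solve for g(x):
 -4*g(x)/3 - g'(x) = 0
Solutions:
 g(x) = C1*exp(-4*x/3)


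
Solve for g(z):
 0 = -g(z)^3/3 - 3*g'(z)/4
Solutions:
 g(z) = -3*sqrt(2)*sqrt(-1/(C1 - 4*z))/2
 g(z) = 3*sqrt(2)*sqrt(-1/(C1 - 4*z))/2


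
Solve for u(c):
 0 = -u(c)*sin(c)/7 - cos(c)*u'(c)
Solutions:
 u(c) = C1*cos(c)^(1/7)


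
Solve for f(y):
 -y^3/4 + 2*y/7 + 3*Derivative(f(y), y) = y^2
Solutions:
 f(y) = C1 + y^4/48 + y^3/9 - y^2/21


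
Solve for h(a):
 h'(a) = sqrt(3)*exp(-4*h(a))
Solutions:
 h(a) = log(-I*(C1 + 4*sqrt(3)*a)^(1/4))
 h(a) = log(I*(C1 + 4*sqrt(3)*a)^(1/4))
 h(a) = log(-(C1 + 4*sqrt(3)*a)^(1/4))
 h(a) = log(C1 + 4*sqrt(3)*a)/4


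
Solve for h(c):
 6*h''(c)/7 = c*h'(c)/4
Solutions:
 h(c) = C1 + C2*erfi(sqrt(21)*c/12)


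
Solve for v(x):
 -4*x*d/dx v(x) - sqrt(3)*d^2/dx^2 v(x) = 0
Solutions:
 v(x) = C1 + C2*erf(sqrt(2)*3^(3/4)*x/3)


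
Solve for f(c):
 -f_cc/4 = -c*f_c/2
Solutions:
 f(c) = C1 + C2*erfi(c)


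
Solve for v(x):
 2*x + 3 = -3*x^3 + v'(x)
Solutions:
 v(x) = C1 + 3*x^4/4 + x^2 + 3*x


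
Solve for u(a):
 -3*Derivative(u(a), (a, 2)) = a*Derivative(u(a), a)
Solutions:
 u(a) = C1 + C2*erf(sqrt(6)*a/6)


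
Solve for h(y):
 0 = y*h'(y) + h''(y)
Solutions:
 h(y) = C1 + C2*erf(sqrt(2)*y/2)


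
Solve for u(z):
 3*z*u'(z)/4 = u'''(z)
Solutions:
 u(z) = C1 + Integral(C2*airyai(6^(1/3)*z/2) + C3*airybi(6^(1/3)*z/2), z)


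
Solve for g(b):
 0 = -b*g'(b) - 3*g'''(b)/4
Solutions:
 g(b) = C1 + Integral(C2*airyai(-6^(2/3)*b/3) + C3*airybi(-6^(2/3)*b/3), b)


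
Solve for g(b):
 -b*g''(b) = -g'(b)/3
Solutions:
 g(b) = C1 + C2*b^(4/3)


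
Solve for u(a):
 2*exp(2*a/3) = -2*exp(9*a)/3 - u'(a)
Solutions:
 u(a) = C1 - 3*exp(2*a/3) - 2*exp(9*a)/27


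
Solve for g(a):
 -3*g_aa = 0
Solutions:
 g(a) = C1 + C2*a


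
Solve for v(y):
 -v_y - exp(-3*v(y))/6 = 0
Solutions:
 v(y) = log(C1 - y/2)/3
 v(y) = log((-1 - sqrt(3)*I)*(C1 - y/2)^(1/3)/2)
 v(y) = log((-1 + sqrt(3)*I)*(C1 - y/2)^(1/3)/2)


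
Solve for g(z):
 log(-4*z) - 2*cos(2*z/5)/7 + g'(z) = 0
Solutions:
 g(z) = C1 - z*log(-z) - 2*z*log(2) + z + 5*sin(2*z/5)/7


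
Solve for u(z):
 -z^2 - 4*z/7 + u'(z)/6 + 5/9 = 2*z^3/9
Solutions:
 u(z) = C1 + z^4/3 + 2*z^3 + 12*z^2/7 - 10*z/3


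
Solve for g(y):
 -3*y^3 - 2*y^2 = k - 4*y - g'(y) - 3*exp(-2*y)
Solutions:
 g(y) = C1 + k*y + 3*y^4/4 + 2*y^3/3 - 2*y^2 + 3*exp(-2*y)/2


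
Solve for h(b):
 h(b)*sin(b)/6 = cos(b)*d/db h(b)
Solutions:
 h(b) = C1/cos(b)^(1/6)


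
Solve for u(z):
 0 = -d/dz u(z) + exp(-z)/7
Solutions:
 u(z) = C1 - exp(-z)/7


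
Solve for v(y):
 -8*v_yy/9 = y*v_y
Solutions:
 v(y) = C1 + C2*erf(3*y/4)


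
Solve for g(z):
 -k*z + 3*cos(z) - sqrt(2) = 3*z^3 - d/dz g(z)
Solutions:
 g(z) = C1 + k*z^2/2 + 3*z^4/4 + sqrt(2)*z - 3*sin(z)


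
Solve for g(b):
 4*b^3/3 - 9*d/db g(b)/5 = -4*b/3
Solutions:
 g(b) = C1 + 5*b^4/27 + 10*b^2/27


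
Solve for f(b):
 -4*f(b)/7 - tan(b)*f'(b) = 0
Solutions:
 f(b) = C1/sin(b)^(4/7)


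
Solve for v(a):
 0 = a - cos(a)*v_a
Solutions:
 v(a) = C1 + Integral(a/cos(a), a)


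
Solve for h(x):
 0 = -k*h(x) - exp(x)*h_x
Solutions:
 h(x) = C1*exp(k*exp(-x))


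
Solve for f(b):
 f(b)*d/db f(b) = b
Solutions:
 f(b) = -sqrt(C1 + b^2)
 f(b) = sqrt(C1 + b^2)


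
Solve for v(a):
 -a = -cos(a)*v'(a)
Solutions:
 v(a) = C1 + Integral(a/cos(a), a)


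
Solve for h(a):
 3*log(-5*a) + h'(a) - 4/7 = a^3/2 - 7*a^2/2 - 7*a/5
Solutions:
 h(a) = C1 + a^4/8 - 7*a^3/6 - 7*a^2/10 - 3*a*log(-a) + a*(25/7 - 3*log(5))


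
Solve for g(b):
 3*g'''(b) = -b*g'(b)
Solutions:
 g(b) = C1 + Integral(C2*airyai(-3^(2/3)*b/3) + C3*airybi(-3^(2/3)*b/3), b)


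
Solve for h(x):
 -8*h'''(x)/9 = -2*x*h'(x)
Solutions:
 h(x) = C1 + Integral(C2*airyai(2^(1/3)*3^(2/3)*x/2) + C3*airybi(2^(1/3)*3^(2/3)*x/2), x)


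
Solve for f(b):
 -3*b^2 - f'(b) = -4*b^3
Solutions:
 f(b) = C1 + b^4 - b^3


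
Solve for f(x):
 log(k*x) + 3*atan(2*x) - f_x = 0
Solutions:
 f(x) = C1 + x*log(k*x) + 3*x*atan(2*x) - x - 3*log(4*x^2 + 1)/4


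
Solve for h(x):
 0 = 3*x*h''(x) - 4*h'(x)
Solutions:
 h(x) = C1 + C2*x^(7/3)


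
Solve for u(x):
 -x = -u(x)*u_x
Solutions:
 u(x) = -sqrt(C1 + x^2)
 u(x) = sqrt(C1 + x^2)


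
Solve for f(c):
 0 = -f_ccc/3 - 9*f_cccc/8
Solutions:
 f(c) = C1 + C2*c + C3*c^2 + C4*exp(-8*c/27)


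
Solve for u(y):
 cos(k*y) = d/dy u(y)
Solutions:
 u(y) = C1 + sin(k*y)/k


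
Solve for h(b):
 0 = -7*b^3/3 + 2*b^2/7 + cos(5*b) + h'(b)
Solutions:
 h(b) = C1 + 7*b^4/12 - 2*b^3/21 - sin(5*b)/5


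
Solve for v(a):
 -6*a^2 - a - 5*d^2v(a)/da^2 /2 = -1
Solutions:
 v(a) = C1 + C2*a - a^4/5 - a^3/15 + a^2/5


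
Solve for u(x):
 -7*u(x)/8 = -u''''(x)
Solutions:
 u(x) = C1*exp(-14^(1/4)*x/2) + C2*exp(14^(1/4)*x/2) + C3*sin(14^(1/4)*x/2) + C4*cos(14^(1/4)*x/2)


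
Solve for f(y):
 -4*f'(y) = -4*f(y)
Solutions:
 f(y) = C1*exp(y)


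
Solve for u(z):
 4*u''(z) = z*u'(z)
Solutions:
 u(z) = C1 + C2*erfi(sqrt(2)*z/4)


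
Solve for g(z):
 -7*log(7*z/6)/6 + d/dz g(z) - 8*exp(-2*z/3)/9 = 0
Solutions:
 g(z) = C1 + 7*z*log(z)/6 + 7*z*(-log(6) - 1 + log(7))/6 - 4*exp(-2*z/3)/3


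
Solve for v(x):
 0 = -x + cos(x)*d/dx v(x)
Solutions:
 v(x) = C1 + Integral(x/cos(x), x)


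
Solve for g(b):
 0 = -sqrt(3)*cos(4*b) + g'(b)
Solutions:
 g(b) = C1 + sqrt(3)*sin(4*b)/4


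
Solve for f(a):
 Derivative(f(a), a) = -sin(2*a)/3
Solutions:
 f(a) = C1 + cos(2*a)/6


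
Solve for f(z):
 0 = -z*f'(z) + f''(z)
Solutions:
 f(z) = C1 + C2*erfi(sqrt(2)*z/2)


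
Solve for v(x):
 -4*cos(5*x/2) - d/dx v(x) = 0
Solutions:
 v(x) = C1 - 8*sin(5*x/2)/5


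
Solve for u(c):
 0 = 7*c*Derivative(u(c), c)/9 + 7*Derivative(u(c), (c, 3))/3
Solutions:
 u(c) = C1 + Integral(C2*airyai(-3^(2/3)*c/3) + C3*airybi(-3^(2/3)*c/3), c)


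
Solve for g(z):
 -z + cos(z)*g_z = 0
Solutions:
 g(z) = C1 + Integral(z/cos(z), z)


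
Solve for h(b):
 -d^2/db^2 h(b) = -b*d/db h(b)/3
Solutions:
 h(b) = C1 + C2*erfi(sqrt(6)*b/6)


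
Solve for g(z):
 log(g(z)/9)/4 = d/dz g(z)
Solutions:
 4*Integral(1/(-log(_y) + 2*log(3)), (_y, g(z))) = C1 - z


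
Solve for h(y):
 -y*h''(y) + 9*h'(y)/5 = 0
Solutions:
 h(y) = C1 + C2*y^(14/5)


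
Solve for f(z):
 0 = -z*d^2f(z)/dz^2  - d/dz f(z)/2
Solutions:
 f(z) = C1 + C2*sqrt(z)


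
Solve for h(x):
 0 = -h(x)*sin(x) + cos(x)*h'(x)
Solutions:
 h(x) = C1/cos(x)


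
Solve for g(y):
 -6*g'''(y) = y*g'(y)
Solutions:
 g(y) = C1 + Integral(C2*airyai(-6^(2/3)*y/6) + C3*airybi(-6^(2/3)*y/6), y)


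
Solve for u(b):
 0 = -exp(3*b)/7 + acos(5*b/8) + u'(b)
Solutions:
 u(b) = C1 - b*acos(5*b/8) + sqrt(64 - 25*b^2)/5 + exp(3*b)/21


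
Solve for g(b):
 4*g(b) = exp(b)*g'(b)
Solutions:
 g(b) = C1*exp(-4*exp(-b))


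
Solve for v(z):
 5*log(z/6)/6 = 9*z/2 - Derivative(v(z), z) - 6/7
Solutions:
 v(z) = C1 + 9*z^2/4 - 5*z*log(z)/6 - z/42 + 5*z*log(6)/6


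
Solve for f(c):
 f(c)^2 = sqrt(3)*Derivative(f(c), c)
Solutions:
 f(c) = -3/(C1 + sqrt(3)*c)


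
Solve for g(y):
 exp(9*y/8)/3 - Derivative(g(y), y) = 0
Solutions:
 g(y) = C1 + 8*exp(9*y/8)/27


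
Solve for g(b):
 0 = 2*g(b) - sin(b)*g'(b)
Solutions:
 g(b) = C1*(cos(b) - 1)/(cos(b) + 1)


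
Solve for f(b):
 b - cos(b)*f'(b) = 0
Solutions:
 f(b) = C1 + Integral(b/cos(b), b)


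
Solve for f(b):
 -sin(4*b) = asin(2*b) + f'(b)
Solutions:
 f(b) = C1 - b*asin(2*b) - sqrt(1 - 4*b^2)/2 + cos(4*b)/4


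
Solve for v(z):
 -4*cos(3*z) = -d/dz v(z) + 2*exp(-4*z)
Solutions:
 v(z) = C1 + 4*sin(3*z)/3 - exp(-4*z)/2


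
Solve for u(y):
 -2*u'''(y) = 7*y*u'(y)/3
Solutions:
 u(y) = C1 + Integral(C2*airyai(-6^(2/3)*7^(1/3)*y/6) + C3*airybi(-6^(2/3)*7^(1/3)*y/6), y)


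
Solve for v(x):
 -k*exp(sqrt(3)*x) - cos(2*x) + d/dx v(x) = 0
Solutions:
 v(x) = C1 + sqrt(3)*k*exp(sqrt(3)*x)/3 + sin(2*x)/2


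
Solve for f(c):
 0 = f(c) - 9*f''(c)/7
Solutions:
 f(c) = C1*exp(-sqrt(7)*c/3) + C2*exp(sqrt(7)*c/3)


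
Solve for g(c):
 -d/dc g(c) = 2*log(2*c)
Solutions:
 g(c) = C1 - 2*c*log(c) - c*log(4) + 2*c


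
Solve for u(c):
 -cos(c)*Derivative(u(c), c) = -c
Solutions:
 u(c) = C1 + Integral(c/cos(c), c)


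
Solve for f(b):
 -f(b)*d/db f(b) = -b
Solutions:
 f(b) = -sqrt(C1 + b^2)
 f(b) = sqrt(C1 + b^2)


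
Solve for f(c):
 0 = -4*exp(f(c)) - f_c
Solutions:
 f(c) = log(1/(C1 + 4*c))


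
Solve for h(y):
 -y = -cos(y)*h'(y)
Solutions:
 h(y) = C1 + Integral(y/cos(y), y)


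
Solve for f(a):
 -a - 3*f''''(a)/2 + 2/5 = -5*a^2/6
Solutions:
 f(a) = C1 + C2*a + C3*a^2 + C4*a^3 + a^6/648 - a^5/180 + a^4/90


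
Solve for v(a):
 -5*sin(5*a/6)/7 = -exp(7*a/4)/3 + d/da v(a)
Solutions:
 v(a) = C1 + 4*exp(7*a/4)/21 + 6*cos(5*a/6)/7


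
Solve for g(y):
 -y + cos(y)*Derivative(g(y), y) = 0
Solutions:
 g(y) = C1 + Integral(y/cos(y), y)


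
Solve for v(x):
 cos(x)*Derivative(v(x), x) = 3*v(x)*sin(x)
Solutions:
 v(x) = C1/cos(x)^3


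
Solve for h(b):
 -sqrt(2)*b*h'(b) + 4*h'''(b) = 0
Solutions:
 h(b) = C1 + Integral(C2*airyai(sqrt(2)*b/2) + C3*airybi(sqrt(2)*b/2), b)


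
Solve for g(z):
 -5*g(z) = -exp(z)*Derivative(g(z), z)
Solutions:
 g(z) = C1*exp(-5*exp(-z))


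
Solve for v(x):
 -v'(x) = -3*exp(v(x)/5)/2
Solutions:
 v(x) = 5*log(-1/(C1 + 3*x)) + 5*log(10)


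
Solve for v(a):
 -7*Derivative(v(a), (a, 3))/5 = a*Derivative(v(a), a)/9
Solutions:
 v(a) = C1 + Integral(C2*airyai(-735^(1/3)*a/21) + C3*airybi(-735^(1/3)*a/21), a)


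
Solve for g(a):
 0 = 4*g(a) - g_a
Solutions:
 g(a) = C1*exp(4*a)


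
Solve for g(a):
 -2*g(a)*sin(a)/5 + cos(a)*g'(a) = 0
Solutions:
 g(a) = C1/cos(a)^(2/5)


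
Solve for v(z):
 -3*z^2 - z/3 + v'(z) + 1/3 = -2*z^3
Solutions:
 v(z) = C1 - z^4/2 + z^3 + z^2/6 - z/3


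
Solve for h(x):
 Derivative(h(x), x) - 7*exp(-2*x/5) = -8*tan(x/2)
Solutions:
 h(x) = C1 - 8*log(tan(x/2)^2 + 1) - 35*exp(-2*x/5)/2


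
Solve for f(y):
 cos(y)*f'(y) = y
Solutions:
 f(y) = C1 + Integral(y/cos(y), y)


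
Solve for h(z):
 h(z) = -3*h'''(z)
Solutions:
 h(z) = C3*exp(-3^(2/3)*z/3) + (C1*sin(3^(1/6)*z/2) + C2*cos(3^(1/6)*z/2))*exp(3^(2/3)*z/6)
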